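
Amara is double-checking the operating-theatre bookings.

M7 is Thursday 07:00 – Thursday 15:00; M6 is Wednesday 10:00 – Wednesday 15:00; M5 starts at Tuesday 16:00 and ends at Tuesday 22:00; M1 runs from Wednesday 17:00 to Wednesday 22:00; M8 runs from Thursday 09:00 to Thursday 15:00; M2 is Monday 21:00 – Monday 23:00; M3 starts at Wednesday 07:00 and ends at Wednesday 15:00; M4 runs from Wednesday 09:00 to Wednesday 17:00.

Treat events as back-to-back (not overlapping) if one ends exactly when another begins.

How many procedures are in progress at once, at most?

Walk through starts and ends in time order (an end at T is processed before a start at T):
Monday 21:00 start M2 → 1
Monday 23:00 end M2 → 0
Tuesday 16:00 start M5 → 1
Tuesday 22:00 end M5 → 0
Wednesday 07:00 start M3 → 1
Wednesday 09:00 start M4 → 2
Wednesday 10:00 start M6 → 3
Wednesday 15:00 end M3 → 2
Wednesday 15:00 end M6 → 1
Wednesday 17:00 end M4 → 0
Wednesday 17:00 start M1 → 1
Wednesday 22:00 end M1 → 0
Thursday 07:00 start M7 → 1
Thursday 09:00 start M8 → 2
Thursday 15:00 end M7 → 1
Thursday 15:00 end M8 → 0
Peak is 3, at Wednesday 10:00 (M3, M4, M6).

3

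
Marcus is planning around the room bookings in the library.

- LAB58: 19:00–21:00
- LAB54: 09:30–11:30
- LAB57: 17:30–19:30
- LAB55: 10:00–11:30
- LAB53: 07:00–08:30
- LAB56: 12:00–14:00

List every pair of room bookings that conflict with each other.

LAB54 & LAB55, LAB57 & LAB58

Sorted by start: LAB53, LAB54, LAB55, LAB56, LAB57, LAB58.
LAB54 starts after LAB53 ends — done with LAB53.
LAB55 starts before LAB54 ends → LAB54 and LAB55 overlap.
LAB56 starts after LAB54 ends — done with LAB54.
LAB56 starts after LAB55 ends — done with LAB55.
LAB57 starts after LAB56 ends — done with LAB56.
LAB58 starts before LAB57 ends → LAB57 and LAB58 overlap.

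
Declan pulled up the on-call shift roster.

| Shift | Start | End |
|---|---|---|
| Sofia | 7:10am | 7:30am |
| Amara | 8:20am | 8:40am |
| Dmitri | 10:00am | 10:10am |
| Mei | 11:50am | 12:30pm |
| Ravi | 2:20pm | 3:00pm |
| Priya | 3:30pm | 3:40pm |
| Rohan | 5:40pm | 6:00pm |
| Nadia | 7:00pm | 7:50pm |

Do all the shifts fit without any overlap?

Yes

Check each pair: they overlap iff neither finishes before the other starts.
Sorted by start: Sofia, Amara, Dmitri, Mei, Ravi, Priya, Rohan, Nadia.
Amara starts after Sofia ends; Sofia is clear from here.
Dmitri starts after Amara ends; Amara is clear from here.
Mei starts after Dmitri ends; Dmitri is clear from here.
Ravi starts after Mei ends; Mei is clear from here.
Priya starts after Ravi ends; Ravi is clear from here.
Rohan starts after Priya ends; Priya is clear from here.
Nadia starts after Rohan ends.
Every pair is clear; the schedule has no overlaps.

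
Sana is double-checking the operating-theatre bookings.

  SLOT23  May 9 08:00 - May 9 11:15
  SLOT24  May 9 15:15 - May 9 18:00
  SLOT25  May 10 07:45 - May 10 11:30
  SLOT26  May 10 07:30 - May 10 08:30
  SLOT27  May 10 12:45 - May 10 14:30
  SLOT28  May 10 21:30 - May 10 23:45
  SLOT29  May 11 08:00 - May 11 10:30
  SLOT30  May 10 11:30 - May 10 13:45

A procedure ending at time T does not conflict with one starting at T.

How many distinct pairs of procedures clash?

2

Sorted by start: SLOT23, SLOT24, SLOT26, SLOT25, SLOT30, SLOT27, SLOT28, SLOT29.
SLOT24 starts after SLOT23 ends, so SLOT23 has no further overlaps.
SLOT26 starts after SLOT24 ends, so SLOT24 has no further overlaps.
SLOT25 starts before SLOT26 ends → SLOT26 and SLOT25 overlap.
SLOT30 starts after SLOT26 ends, so SLOT26 has no further overlaps.
SLOT30 starts exactly when SLOT25 ends (back-to-back, no overlap), so SLOT25 has no further overlaps.
SLOT27 starts before SLOT30 ends → SLOT30 and SLOT27 overlap.
SLOT28 starts after SLOT30 ends, so SLOT30 has no further overlaps.
SLOT28 starts after SLOT27 ends, so SLOT27 has no further overlaps.
SLOT29 starts after SLOT28 ends.
Overlapping pairs: SLOT25 & SLOT26, SLOT27 & SLOT30 — 2 in total.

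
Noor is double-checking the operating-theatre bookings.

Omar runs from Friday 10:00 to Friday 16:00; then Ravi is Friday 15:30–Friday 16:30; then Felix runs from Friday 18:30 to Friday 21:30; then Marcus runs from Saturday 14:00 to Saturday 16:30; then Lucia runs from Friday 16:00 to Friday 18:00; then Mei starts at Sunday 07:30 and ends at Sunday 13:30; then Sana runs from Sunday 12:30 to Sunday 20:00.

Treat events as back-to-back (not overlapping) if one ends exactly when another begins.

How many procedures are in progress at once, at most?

Sort all start/end points and keep a running count:
Friday 10:00 start Omar → 1
Friday 15:30 start Ravi → 2
Friday 16:00 end Omar → 1
Friday 16:00 start Lucia → 2
Friday 16:30 end Ravi → 1
Friday 18:00 end Lucia → 0
Friday 18:30 start Felix → 1
Friday 21:30 end Felix → 0
Saturday 14:00 start Marcus → 1
Saturday 16:30 end Marcus → 0
Sunday 07:30 start Mei → 1
Sunday 12:30 start Sana → 2
Sunday 13:30 end Mei → 1
Sunday 20:00 end Sana → 0
Peak is 2, at Friday 15:30 (Omar, Ravi).

2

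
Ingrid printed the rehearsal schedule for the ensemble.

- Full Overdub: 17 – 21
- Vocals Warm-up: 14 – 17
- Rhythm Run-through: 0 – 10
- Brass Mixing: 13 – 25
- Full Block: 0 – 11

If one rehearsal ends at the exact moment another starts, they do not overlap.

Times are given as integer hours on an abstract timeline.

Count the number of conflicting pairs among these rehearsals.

Sorted by start: Full Block, Rhythm Run-through, Brass Mixing, Vocals Warm-up, Full Overdub.
Rhythm Run-through starts before Full Block ends → Full Block and Rhythm Run-through overlap.
Brass Mixing starts after Full Block ends, so Full Block has no further overlaps.
Brass Mixing starts after Rhythm Run-through ends, so Rhythm Run-through has no further overlaps.
Vocals Warm-up starts before Brass Mixing ends → Brass Mixing and Vocals Warm-up overlap.
Full Overdub starts before Brass Mixing ends → Brass Mixing and Full Overdub overlap.
Full Overdub starts exactly when Vocals Warm-up ends (back-to-back, no overlap).
Overlapping pairs: Brass Mixing & Full Overdub, Brass Mixing & Vocals Warm-up, Full Block & Rhythm Run-through — 3 in total.

3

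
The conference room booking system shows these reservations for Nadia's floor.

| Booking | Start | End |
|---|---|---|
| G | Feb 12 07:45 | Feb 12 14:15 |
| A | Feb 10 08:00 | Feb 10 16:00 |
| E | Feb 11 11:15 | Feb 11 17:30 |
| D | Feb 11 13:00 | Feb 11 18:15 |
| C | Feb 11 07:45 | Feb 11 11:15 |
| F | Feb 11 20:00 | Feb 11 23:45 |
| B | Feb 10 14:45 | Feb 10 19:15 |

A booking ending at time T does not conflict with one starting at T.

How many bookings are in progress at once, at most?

2

Sort all start/end points and keep a running count:
Feb 10 08:00 start A → 1
Feb 10 14:45 start B → 2
Feb 10 16:00 end A → 1
Feb 10 19:15 end B → 0
Feb 11 07:45 start C → 1
Feb 11 11:15 end C → 0
Feb 11 11:15 start E → 1
Feb 11 13:00 start D → 2
Feb 11 17:30 end E → 1
Feb 11 18:15 end D → 0
Feb 11 20:00 start F → 1
Feb 11 23:45 end F → 0
Feb 12 07:45 start G → 1
Feb 12 14:15 end G → 0
Peak is 2, at Feb 10 14:45 (A, B).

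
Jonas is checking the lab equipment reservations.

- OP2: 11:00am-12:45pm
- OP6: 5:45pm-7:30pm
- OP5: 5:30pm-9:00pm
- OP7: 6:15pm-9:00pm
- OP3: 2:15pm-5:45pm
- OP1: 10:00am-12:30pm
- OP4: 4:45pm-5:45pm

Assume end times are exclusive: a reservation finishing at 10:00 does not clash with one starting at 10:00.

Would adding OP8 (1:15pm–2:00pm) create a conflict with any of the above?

No — it doesn't clash with anything

OP1: ends 12:30pm at or before OP8 starts 1:15pm → clear.
OP2: ends 12:45pm at or before OP8 starts 1:15pm → clear.
OP3: starts 2:15pm at or after OP8 ends 2:00pm → clear.
OP4: starts 4:45pm at or after OP8 ends 2:00pm → clear.
OP5: starts 5:30pm at or after OP8 ends 2:00pm → clear.
OP6: starts 5:45pm at or after OP8 ends 2:00pm → clear.
OP7: starts 6:15pm at or after OP8 ends 2:00pm → clear.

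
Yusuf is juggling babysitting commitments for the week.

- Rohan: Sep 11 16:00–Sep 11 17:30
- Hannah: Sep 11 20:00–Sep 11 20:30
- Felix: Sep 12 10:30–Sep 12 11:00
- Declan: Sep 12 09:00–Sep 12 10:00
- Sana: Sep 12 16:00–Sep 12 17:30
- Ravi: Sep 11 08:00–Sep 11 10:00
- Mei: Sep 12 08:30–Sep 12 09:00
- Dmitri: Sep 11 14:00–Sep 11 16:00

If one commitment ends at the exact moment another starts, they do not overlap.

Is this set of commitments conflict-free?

Sorted by start: Ravi, Dmitri, Rohan, Hannah, Mei, Declan, Felix, Sana.
Dmitri starts after Ravi ends, so Ravi has no further overlaps.
Rohan starts exactly when Dmitri ends (back-to-back, no overlap), so Dmitri has no further overlaps.
Hannah starts after Rohan ends, so Rohan has no further overlaps.
Mei starts after Hannah ends, so Hannah has no further overlaps.
Declan starts exactly when Mei ends (back-to-back, no overlap), so Mei has no further overlaps.
Felix starts after Declan ends, so Declan has no further overlaps.
Sana starts after Felix ends.
Every pair is clear; the schedule has no overlaps.

Yes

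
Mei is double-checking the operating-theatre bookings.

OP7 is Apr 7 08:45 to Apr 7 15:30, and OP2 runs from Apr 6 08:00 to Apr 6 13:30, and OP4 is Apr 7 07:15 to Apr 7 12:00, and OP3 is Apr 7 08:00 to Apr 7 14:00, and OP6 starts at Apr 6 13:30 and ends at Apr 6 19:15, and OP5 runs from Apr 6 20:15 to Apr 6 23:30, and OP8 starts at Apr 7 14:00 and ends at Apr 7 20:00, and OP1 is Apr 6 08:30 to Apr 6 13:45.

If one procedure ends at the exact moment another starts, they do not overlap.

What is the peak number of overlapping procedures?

Walk through starts and ends in time order (an end at T is processed before a start at T):
Apr 6 08:00 start OP2 → 1
Apr 6 08:30 start OP1 → 2
Apr 6 13:30 end OP2 → 1
Apr 6 13:30 start OP6 → 2
Apr 6 13:45 end OP1 → 1
Apr 6 19:15 end OP6 → 0
Apr 6 20:15 start OP5 → 1
Apr 6 23:30 end OP5 → 0
Apr 7 07:15 start OP4 → 1
Apr 7 08:00 start OP3 → 2
Apr 7 08:45 start OP7 → 3
Apr 7 12:00 end OP4 → 2
Apr 7 14:00 end OP3 → 1
Apr 7 14:00 start OP8 → 2
Apr 7 15:30 end OP7 → 1
Apr 7 20:00 end OP8 → 0
Peak is 3, at Apr 7 08:45 (OP3, OP4, OP7).

3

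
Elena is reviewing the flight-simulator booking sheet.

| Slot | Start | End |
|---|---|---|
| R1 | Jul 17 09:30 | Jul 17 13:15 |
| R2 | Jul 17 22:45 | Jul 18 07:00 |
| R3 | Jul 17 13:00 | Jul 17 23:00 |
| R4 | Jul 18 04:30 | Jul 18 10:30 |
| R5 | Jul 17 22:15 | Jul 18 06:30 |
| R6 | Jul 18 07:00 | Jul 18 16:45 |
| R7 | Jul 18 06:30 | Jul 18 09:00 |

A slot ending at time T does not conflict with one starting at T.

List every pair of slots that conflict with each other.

Two intervals overlap when each starts before the other ends.
Sorted by start: R1, R3, R5, R2, R4, R7, R6.
R3 starts before R1 ends → R1 and R3 overlap.
R5 starts after R1 ends; R1 is clear from here.
R5 starts before R3 ends → R3 and R5 overlap.
R2 starts before R3 ends → R3 and R2 overlap.
R4 starts after R3 ends; R3 is clear from here.
R2 starts before R5 ends → R5 and R2 overlap.
R4 starts before R5 ends → R5 and R4 overlap.
R7 starts exactly when R5 ends (back-to-back, no overlap); R5 is clear from here.
R4 starts before R2 ends → R2 and R4 overlap.
R7 starts before R2 ends → R2 and R7 overlap.
R6 starts exactly when R2 ends (back-to-back, no overlap).
R7 starts before R4 ends → R4 and R7 overlap.
R6 starts before R4 ends → R4 and R6 overlap.
R6 starts before R7 ends → R7 and R6 overlap.

R1 & R3, R2 & R3, R2 & R4, R2 & R5, R2 & R7, R3 & R5, R4 & R5, R4 & R6, R4 & R7, R6 & R7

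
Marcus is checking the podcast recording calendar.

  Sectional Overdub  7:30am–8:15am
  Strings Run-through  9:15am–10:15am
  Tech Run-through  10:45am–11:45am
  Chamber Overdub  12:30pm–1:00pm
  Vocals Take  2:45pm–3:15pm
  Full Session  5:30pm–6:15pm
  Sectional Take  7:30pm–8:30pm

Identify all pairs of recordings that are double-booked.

no conflicts

Check each pair: they overlap iff neither finishes before the other starts.
Sorted by start: Sectional Overdub, Strings Run-through, Tech Run-through, Chamber Overdub, Vocals Take, Full Session, Sectional Take.
Strings Run-through starts after Sectional Overdub ends, so Sectional Overdub has no further overlaps.
Tech Run-through starts after Strings Run-through ends, so Strings Run-through has no further overlaps.
Chamber Overdub starts after Tech Run-through ends, so Tech Run-through has no further overlaps.
Vocals Take starts after Chamber Overdub ends, so Chamber Overdub has no further overlaps.
Full Session starts after Vocals Take ends, so Vocals Take has no further overlaps.
Sectional Take starts after Full Session ends.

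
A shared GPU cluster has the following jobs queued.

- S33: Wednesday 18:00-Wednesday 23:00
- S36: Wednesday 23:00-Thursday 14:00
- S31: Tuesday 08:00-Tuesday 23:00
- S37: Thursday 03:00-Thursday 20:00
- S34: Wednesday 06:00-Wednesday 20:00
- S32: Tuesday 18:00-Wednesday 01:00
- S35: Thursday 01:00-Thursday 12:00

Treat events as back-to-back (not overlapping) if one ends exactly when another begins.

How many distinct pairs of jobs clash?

5

Check each pair: they overlap iff neither finishes before the other starts.
Sorted by start: S31, S32, S34, S33, S36, S35, S37.
S32 starts before S31 ends → S31 and S32 overlap.
S34 starts after S31 ends, so nothing later overlaps S31 either.
S34 starts after S32 ends, so nothing later overlaps S32 either.
S33 starts before S34 ends → S34 and S33 overlap.
S36 starts after S34 ends, so nothing later overlaps S34 either.
S36 starts exactly when S33 ends (back-to-back, no overlap), so nothing later overlaps S33 either.
S35 starts before S36 ends → S36 and S35 overlap.
S37 starts before S36 ends → S36 and S37 overlap.
S37 starts before S35 ends → S35 and S37 overlap.
Overlapping pairs: S31 & S32, S33 & S34, S35 & S36, S35 & S37, S36 & S37 — 5 in total.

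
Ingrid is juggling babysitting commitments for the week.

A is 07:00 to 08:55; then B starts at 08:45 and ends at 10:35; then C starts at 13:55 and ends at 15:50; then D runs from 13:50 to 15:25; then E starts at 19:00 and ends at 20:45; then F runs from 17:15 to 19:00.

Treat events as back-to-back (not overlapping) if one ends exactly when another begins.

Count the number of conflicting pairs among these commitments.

Two intervals overlap when each starts before the other ends.
Sorted by start: A, B, D, C, F, E.
B starts before A ends → A and B overlap.
D starts after A ends — done with A.
D starts after B ends — done with B.
C starts before D ends → D and C overlap.
F starts after D ends — done with D.
F starts after C ends — done with C.
E starts exactly when F ends (back-to-back, no overlap).
Overlapping pairs: A & B, C & D — 2 in total.

2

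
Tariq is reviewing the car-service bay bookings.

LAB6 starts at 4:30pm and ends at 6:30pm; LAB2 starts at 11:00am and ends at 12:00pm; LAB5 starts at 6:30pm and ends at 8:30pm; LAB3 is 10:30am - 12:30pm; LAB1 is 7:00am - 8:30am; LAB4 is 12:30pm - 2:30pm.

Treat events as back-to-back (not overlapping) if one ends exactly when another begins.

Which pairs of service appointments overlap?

Sorted by start: LAB1, LAB3, LAB2, LAB4, LAB6, LAB5.
LAB3 starts after LAB1 ends, so LAB1 has no further overlaps.
LAB2 starts before LAB3 ends → LAB3 and LAB2 overlap.
LAB4 starts exactly when LAB3 ends (back-to-back, no overlap), so LAB3 has no further overlaps.
LAB4 starts after LAB2 ends, so LAB2 has no further overlaps.
LAB6 starts after LAB4 ends, so LAB4 has no further overlaps.
LAB5 starts exactly when LAB6 ends (back-to-back, no overlap).

LAB2 & LAB3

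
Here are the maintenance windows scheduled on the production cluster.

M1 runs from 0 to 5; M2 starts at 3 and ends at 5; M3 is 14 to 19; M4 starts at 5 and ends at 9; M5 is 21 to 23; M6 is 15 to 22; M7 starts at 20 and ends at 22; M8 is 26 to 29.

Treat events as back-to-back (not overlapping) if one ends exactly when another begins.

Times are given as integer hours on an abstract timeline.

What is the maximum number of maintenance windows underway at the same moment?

Sweep the timeline, counting +1 at each start and −1 at each end (ends before starts at a tie):
0 start M1 → 1
3 start M2 → 2
5 end M1 → 1
5 end M2 → 0
5 start M4 → 1
9 end M4 → 0
14 start M3 → 1
15 start M6 → 2
19 end M3 → 1
20 start M7 → 2
21 start M5 → 3
22 end M6 → 2
22 end M7 → 1
23 end M5 → 0
26 start M8 → 1
29 end M8 → 0
Peak is 3, at 21 (M5, M6, M7).

3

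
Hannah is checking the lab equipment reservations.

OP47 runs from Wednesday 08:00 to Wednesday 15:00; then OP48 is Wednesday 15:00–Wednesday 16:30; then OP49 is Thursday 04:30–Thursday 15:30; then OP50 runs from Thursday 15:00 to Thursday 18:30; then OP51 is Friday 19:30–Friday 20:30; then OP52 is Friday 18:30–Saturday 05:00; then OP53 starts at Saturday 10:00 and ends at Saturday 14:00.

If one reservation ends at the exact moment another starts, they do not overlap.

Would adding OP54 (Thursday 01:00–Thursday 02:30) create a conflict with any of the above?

No — it doesn't clash with anything

OP47: ends Wednesday 15:00 at or before OP54 starts Thursday 01:00 → clear.
OP48: ends Wednesday 16:30 at or before OP54 starts Thursday 01:00 → clear.
OP49: starts Thursday 04:30 at or after OP54 ends Thursday 02:30 → clear.
OP50: starts Thursday 15:00 at or after OP54 ends Thursday 02:30 → clear.
OP52: starts Friday 18:30 at or after OP54 ends Thursday 02:30 → clear.
OP51: starts Friday 19:30 at or after OP54 ends Thursday 02:30 → clear.
OP53: starts Saturday 10:00 at or after OP54 ends Thursday 02:30 → clear.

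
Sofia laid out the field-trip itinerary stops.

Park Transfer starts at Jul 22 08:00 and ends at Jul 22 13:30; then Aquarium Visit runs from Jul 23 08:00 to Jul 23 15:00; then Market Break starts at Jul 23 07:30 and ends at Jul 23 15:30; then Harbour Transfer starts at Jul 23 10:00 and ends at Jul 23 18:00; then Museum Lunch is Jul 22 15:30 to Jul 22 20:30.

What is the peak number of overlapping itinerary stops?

3

Walk through starts and ends in time order (an end at T is processed before a start at T):
Jul 22 08:00 start Park Transfer → 1
Jul 22 13:30 end Park Transfer → 0
Jul 22 15:30 start Museum Lunch → 1
Jul 22 20:30 end Museum Lunch → 0
Jul 23 07:30 start Market Break → 1
Jul 23 08:00 start Aquarium Visit → 2
Jul 23 10:00 start Harbour Transfer → 3
Jul 23 15:00 end Aquarium Visit → 2
Jul 23 15:30 end Market Break → 1
Jul 23 18:00 end Harbour Transfer → 0
Peak is 3, at Jul 23 10:00 (Aquarium Visit, Harbour Transfer, Market Break).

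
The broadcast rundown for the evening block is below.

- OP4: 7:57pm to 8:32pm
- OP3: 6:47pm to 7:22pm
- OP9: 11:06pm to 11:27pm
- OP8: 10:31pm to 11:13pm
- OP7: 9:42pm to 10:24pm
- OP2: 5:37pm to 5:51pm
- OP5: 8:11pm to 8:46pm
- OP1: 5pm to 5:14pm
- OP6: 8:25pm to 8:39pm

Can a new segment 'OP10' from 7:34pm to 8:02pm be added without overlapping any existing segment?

No — it overlaps OP4

OP1: ends 5:14pm at or before OP10 starts 7:34pm → clear.
OP2: ends 5:51pm at or before OP10 starts 7:34pm → clear.
OP3: ends 7:22pm at or before OP10 starts 7:34pm → clear.
OP4: starts 7:57pm before OP10 ends 8:02pm, and ends 8:32pm after OP10 starts 7:34pm → overlap.
OP5: starts 8:11pm at or after OP10 ends 8:02pm → clear.
OP6: starts 8:25pm at or after OP10 ends 8:02pm → clear.
OP7: starts 9:42pm at or after OP10 ends 8:02pm → clear.
OP8: starts 10:31pm at or after OP10 ends 8:02pm → clear.
OP9: starts 11:06pm at or after OP10 ends 8:02pm → clear.
OP10 overlaps OP4.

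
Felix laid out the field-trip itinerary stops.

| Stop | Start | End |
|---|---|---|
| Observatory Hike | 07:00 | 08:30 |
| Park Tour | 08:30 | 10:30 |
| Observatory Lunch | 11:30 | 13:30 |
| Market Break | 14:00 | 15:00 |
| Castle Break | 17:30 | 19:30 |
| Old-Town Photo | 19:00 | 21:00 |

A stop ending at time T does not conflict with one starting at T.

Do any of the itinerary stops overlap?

Yes

Sorted by start: Observatory Hike, Park Tour, Observatory Lunch, Market Break, Castle Break, Old-Town Photo.
Park Tour starts exactly when Observatory Hike ends (back-to-back, no overlap), so nothing later overlaps Observatory Hike either.
Observatory Lunch starts after Park Tour ends, so nothing later overlaps Park Tour either.
Market Break starts after Observatory Lunch ends, so nothing later overlaps Observatory Lunch either.
Castle Break starts after Market Break ends, so nothing later overlaps Market Break either.
Old-Town Photo starts before Castle Break ends → Castle Break and Old-Town Photo overlap.
That's a conflict, so the schedule is not conflict-free.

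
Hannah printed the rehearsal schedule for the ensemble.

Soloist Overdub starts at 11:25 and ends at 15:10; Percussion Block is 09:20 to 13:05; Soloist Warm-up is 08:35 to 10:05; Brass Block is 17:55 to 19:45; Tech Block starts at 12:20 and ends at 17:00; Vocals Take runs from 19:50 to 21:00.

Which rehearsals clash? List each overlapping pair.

Sorted by start: Soloist Warm-up, Percussion Block, Soloist Overdub, Tech Block, Brass Block, Vocals Take.
Percussion Block starts before Soloist Warm-up ends → Soloist Warm-up and Percussion Block overlap.
Soloist Overdub starts after Soloist Warm-up ends, so Soloist Warm-up has no further overlaps.
Soloist Overdub starts before Percussion Block ends → Percussion Block and Soloist Overdub overlap.
Tech Block starts before Percussion Block ends → Percussion Block and Tech Block overlap.
Brass Block starts after Percussion Block ends, so Percussion Block has no further overlaps.
Tech Block starts before Soloist Overdub ends → Soloist Overdub and Tech Block overlap.
Brass Block starts after Soloist Overdub ends, so Soloist Overdub has no further overlaps.
Brass Block starts after Tech Block ends, so Tech Block has no further overlaps.
Vocals Take starts after Brass Block ends.

Percussion Block & Soloist Overdub, Percussion Block & Soloist Warm-up, Percussion Block & Tech Block, Soloist Overdub & Tech Block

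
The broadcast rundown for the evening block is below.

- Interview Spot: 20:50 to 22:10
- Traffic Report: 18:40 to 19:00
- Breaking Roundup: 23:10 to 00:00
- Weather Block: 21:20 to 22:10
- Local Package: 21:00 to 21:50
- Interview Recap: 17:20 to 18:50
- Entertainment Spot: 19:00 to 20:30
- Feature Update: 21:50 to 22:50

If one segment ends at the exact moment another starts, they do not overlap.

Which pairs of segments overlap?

Sorted by start: Interview Recap, Traffic Report, Entertainment Spot, Interview Spot, Local Package, Weather Block, Feature Update, Breaking Roundup.
Traffic Report starts before Interview Recap ends → Interview Recap and Traffic Report overlap.
Entertainment Spot starts after Interview Recap ends, so Interview Recap has no further overlaps.
Entertainment Spot starts exactly when Traffic Report ends (back-to-back, no overlap), so Traffic Report has no further overlaps.
Interview Spot starts after Entertainment Spot ends, so Entertainment Spot has no further overlaps.
Local Package starts before Interview Spot ends → Interview Spot and Local Package overlap.
Weather Block starts before Interview Spot ends → Interview Spot and Weather Block overlap.
Feature Update starts before Interview Spot ends → Interview Spot and Feature Update overlap.
Breaking Roundup starts after Interview Spot ends.
Weather Block starts before Local Package ends → Local Package and Weather Block overlap.
Feature Update starts exactly when Local Package ends (back-to-back, no overlap), so Local Package has no further overlaps.
Feature Update starts before Weather Block ends → Weather Block and Feature Update overlap.
Breaking Roundup starts after Weather Block ends.
Breaking Roundup starts after Feature Update ends.

Feature Update & Interview Spot, Feature Update & Weather Block, Interview Recap & Traffic Report, Interview Spot & Local Package, Interview Spot & Weather Block, Local Package & Weather Block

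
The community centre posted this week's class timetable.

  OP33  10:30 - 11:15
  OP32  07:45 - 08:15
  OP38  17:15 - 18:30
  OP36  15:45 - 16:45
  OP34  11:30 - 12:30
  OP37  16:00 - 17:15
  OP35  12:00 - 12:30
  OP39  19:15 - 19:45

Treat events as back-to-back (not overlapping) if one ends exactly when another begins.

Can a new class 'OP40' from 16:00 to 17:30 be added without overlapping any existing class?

No — it overlaps OP36, OP37, OP38

OP32: ends 08:15 at or before OP40 starts 16:00 → clear.
OP33: ends 11:15 at or before OP40 starts 16:00 → clear.
OP34: ends 12:30 at or before OP40 starts 16:00 → clear.
OP35: ends 12:30 at or before OP40 starts 16:00 → clear.
OP36: starts 15:45 before OP40 ends 17:30, and ends 16:45 after OP40 starts 16:00 → overlap.
OP37: starts 16:00 before OP40 ends 17:30, and ends 17:15 after OP40 starts 16:00 → overlap.
OP38: starts 17:15 before OP40 ends 17:30, and ends 18:30 after OP40 starts 16:00 → overlap.
OP39: starts 19:15 at or after OP40 ends 17:30 → clear.
OP40 overlaps OP36, OP37, OP38.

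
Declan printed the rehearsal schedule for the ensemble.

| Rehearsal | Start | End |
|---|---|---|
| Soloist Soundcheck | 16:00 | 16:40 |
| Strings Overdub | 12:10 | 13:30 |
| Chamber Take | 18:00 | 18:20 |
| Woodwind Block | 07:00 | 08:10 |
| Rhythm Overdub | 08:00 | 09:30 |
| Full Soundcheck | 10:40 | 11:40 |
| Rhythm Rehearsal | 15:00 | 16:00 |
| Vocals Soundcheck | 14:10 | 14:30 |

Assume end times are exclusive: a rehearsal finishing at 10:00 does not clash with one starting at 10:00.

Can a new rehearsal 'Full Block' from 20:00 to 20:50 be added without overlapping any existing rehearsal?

Yes — the slot is free

Woodwind Block: ends 08:10 at or before Full Block starts 20:00 → clear.
Rhythm Overdub: ends 09:30 at or before Full Block starts 20:00 → clear.
Full Soundcheck: ends 11:40 at or before Full Block starts 20:00 → clear.
Strings Overdub: ends 13:30 at or before Full Block starts 20:00 → clear.
Vocals Soundcheck: ends 14:30 at or before Full Block starts 20:00 → clear.
Rhythm Rehearsal: ends 16:00 at or before Full Block starts 20:00 → clear.
Soloist Soundcheck: ends 16:40 at or before Full Block starts 20:00 → clear.
Chamber Take: ends 18:20 at or before Full Block starts 20:00 → clear.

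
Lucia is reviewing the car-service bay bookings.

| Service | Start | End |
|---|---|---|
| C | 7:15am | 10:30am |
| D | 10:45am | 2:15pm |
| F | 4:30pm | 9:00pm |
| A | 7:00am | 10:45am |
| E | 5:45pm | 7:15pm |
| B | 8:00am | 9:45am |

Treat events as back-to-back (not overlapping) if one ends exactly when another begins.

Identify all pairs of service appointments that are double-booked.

Sorted by start: A, C, B, D, F, E.
C starts before A ends → A and C overlap.
B starts before A ends → A and B overlap.
D starts exactly when A ends (back-to-back, no overlap) — done with A.
B starts before C ends → C and B overlap.
D starts after C ends — done with C.
D starts after B ends — done with B.
F starts after D ends — done with D.
E starts before F ends → F and E overlap.

A & B, A & C, B & C, E & F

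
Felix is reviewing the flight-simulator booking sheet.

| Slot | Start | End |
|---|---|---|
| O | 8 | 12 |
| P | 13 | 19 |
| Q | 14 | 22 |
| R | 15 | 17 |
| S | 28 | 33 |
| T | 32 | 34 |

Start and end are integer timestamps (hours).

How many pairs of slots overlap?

Sorted by start: O, P, Q, R, S, T.
P starts after O ends, so O has no further overlaps.
Q starts before P ends → P and Q overlap.
R starts before P ends → P and R overlap.
S starts after P ends, so P has no further overlaps.
R starts before Q ends → Q and R overlap.
S starts after Q ends, so Q has no further overlaps.
S starts after R ends, so R has no further overlaps.
T starts before S ends → S and T overlap.
Overlapping pairs: P & Q, P & R, Q & R, S & T — 4 in total.

4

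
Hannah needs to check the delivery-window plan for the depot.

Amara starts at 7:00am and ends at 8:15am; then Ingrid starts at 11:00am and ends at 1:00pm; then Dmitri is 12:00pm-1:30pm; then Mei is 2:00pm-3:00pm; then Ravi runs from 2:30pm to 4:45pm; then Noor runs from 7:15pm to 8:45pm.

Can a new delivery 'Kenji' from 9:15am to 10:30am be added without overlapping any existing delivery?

Amara: ends 8:15am at or before Kenji starts 9:15am → clear.
Ingrid: starts 11:00am at or after Kenji ends 10:30am → clear.
Dmitri: starts 12:00pm at or after Kenji ends 10:30am → clear.
Mei: starts 2:00pm at or after Kenji ends 10:30am → clear.
Ravi: starts 2:30pm at or after Kenji ends 10:30am → clear.
Noor: starts 7:15pm at or after Kenji ends 10:30am → clear.

Yes — the slot is free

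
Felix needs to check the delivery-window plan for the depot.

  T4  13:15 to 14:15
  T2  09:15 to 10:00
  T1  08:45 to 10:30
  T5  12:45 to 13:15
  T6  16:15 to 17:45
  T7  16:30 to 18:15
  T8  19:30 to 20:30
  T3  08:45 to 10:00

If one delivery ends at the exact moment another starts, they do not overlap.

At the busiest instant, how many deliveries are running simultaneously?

Sweep the timeline, counting +1 at each start and −1 at each end (ends before starts at a tie):
08:45 start T1 → 1
08:45 start T3 → 2
09:15 start T2 → 3
10:00 end T2 → 2
10:00 end T3 → 1
10:30 end T1 → 0
12:45 start T5 → 1
13:15 end T5 → 0
13:15 start T4 → 1
14:15 end T4 → 0
16:15 start T6 → 1
16:30 start T7 → 2
17:45 end T6 → 1
18:15 end T7 → 0
19:30 start T8 → 1
20:30 end T8 → 0
Peak is 3, at 09:15 (T1, T2, T3).

3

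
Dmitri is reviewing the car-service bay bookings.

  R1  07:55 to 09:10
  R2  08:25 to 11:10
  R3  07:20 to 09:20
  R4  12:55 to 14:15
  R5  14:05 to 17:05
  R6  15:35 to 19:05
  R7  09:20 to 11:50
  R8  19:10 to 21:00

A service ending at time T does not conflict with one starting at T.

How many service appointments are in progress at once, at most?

3

Sweep the timeline, counting +1 at each start and −1 at each end (ends before starts at a tie):
07:20 start R3 → 1
07:55 start R1 → 2
08:25 start R2 → 3
09:10 end R1 → 2
09:20 end R3 → 1
09:20 start R7 → 2
11:10 end R2 → 1
11:50 end R7 → 0
12:55 start R4 → 1
14:05 start R5 → 2
14:15 end R4 → 1
15:35 start R6 → 2
17:05 end R5 → 1
19:05 end R6 → 0
19:10 start R8 → 1
21:00 end R8 → 0
Peak is 3, at 08:25 (R1, R2, R3).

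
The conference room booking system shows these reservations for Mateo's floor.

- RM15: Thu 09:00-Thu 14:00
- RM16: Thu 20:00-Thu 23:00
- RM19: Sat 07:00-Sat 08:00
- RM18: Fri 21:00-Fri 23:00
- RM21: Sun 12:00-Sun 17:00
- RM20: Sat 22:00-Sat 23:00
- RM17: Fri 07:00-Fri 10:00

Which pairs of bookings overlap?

Sorted by start: RM15, RM16, RM17, RM18, RM19, RM20, RM21.
RM16 starts after RM15 ends, so RM15 has no further overlaps.
RM17 starts after RM16 ends, so RM16 has no further overlaps.
RM18 starts after RM17 ends, so RM17 has no further overlaps.
RM19 starts after RM18 ends, so RM18 has no further overlaps.
RM20 starts after RM19 ends, so RM19 has no further overlaps.
RM21 starts after RM20 ends.

no conflicts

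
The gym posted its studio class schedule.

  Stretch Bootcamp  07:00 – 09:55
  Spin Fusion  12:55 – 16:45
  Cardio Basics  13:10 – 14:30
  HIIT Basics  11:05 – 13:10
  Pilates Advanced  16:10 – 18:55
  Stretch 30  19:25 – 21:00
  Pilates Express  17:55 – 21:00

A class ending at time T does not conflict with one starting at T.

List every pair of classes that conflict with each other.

Cardio Basics & Spin Fusion, HIIT Basics & Spin Fusion, Pilates Advanced & Pilates Express, Pilates Advanced & Spin Fusion, Pilates Express & Stretch 30

Sorted by start: Stretch Bootcamp, HIIT Basics, Spin Fusion, Cardio Basics, Pilates Advanced, Pilates Express, Stretch 30.
HIIT Basics starts after Stretch Bootcamp ends, so Stretch Bootcamp has no further overlaps.
Spin Fusion starts before HIIT Basics ends → HIIT Basics and Spin Fusion overlap.
Cardio Basics starts exactly when HIIT Basics ends (back-to-back, no overlap), so HIIT Basics has no further overlaps.
Cardio Basics starts before Spin Fusion ends → Spin Fusion and Cardio Basics overlap.
Pilates Advanced starts before Spin Fusion ends → Spin Fusion and Pilates Advanced overlap.
Pilates Express starts after Spin Fusion ends, so Spin Fusion has no further overlaps.
Pilates Advanced starts after Cardio Basics ends, so Cardio Basics has no further overlaps.
Pilates Express starts before Pilates Advanced ends → Pilates Advanced and Pilates Express overlap.
Stretch 30 starts after Pilates Advanced ends.
Stretch 30 starts before Pilates Express ends → Pilates Express and Stretch 30 overlap.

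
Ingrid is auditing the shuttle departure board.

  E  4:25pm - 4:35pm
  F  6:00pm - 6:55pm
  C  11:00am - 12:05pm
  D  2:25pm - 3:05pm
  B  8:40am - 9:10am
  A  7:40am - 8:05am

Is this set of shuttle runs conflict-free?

Check each pair: they overlap iff neither finishes before the other starts.
Sorted by start: A, B, C, D, E, F.
B starts after A ends, so A has no further overlaps.
C starts after B ends, so B has no further overlaps.
D starts after C ends, so C has no further overlaps.
E starts after D ends, so D has no further overlaps.
F starts after E ends.
Every pair is clear; the schedule has no overlaps.

Yes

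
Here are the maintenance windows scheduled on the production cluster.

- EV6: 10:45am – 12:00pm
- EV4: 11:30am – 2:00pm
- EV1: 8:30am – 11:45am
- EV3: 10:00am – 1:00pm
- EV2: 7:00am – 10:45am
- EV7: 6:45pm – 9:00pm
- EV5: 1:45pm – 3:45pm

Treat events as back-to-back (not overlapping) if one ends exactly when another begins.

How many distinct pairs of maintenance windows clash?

9

Sorted by start: EV2, EV1, EV3, EV6, EV4, EV5, EV7.
EV1 starts before EV2 ends → EV2 and EV1 overlap.
EV3 starts before EV2 ends → EV2 and EV3 overlap.
EV6 starts exactly when EV2 ends (back-to-back, no overlap) — done with EV2.
EV3 starts before EV1 ends → EV1 and EV3 overlap.
EV6 starts before EV1 ends → EV1 and EV6 overlap.
EV4 starts before EV1 ends → EV1 and EV4 overlap.
EV5 starts after EV1 ends — done with EV1.
EV6 starts before EV3 ends → EV3 and EV6 overlap.
EV4 starts before EV3 ends → EV3 and EV4 overlap.
EV5 starts after EV3 ends — done with EV3.
EV4 starts before EV6 ends → EV6 and EV4 overlap.
EV5 starts after EV6 ends — done with EV6.
EV5 starts before EV4 ends → EV4 and EV5 overlap.
EV7 starts after EV4 ends.
EV7 starts after EV5 ends.
Overlapping pairs: EV1 & EV2, EV1 & EV3, EV1 & EV4, EV1 & EV6, EV2 & EV3, EV3 & EV4, EV3 & EV6, EV4 & EV5, EV4 & EV6 — 9 in total.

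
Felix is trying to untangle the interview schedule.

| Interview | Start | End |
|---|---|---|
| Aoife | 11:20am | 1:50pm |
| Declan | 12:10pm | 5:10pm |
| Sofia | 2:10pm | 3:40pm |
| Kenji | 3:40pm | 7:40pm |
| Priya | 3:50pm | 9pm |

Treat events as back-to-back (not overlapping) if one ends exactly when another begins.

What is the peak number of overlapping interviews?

3

Walk through starts and ends in time order (an end at T is processed before a start at T):
11:20am start Aoife → 1
12:10pm start Declan → 2
1:50pm end Aoife → 1
2:10pm start Sofia → 2
3:40pm end Sofia → 1
3:40pm start Kenji → 2
3:50pm start Priya → 3
5:10pm end Declan → 2
7:40pm end Kenji → 1
9pm end Priya → 0
Peak is 3, at 3:50pm (Declan, Kenji, Priya).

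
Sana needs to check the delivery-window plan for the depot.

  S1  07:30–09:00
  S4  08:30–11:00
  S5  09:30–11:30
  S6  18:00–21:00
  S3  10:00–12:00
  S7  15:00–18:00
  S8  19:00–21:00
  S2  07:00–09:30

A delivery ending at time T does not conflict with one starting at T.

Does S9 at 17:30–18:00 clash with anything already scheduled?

S2: ends 09:30 at or before S9 starts 17:30 → clear.
S1: ends 09:00 at or before S9 starts 17:30 → clear.
S4: ends 11:00 at or before S9 starts 17:30 → clear.
S5: ends 11:30 at or before S9 starts 17:30 → clear.
S3: ends 12:00 at or before S9 starts 17:30 → clear.
S7: starts 15:00 before S9 ends 18:00, and ends 18:00 after S9 starts 17:30 → overlap.
S6: starts 18:00 at or after S9 ends 18:00 → clear.
S8: starts 19:00 at or after S9 ends 18:00 → clear.
S9 overlaps S7.

Yes — it overlaps S7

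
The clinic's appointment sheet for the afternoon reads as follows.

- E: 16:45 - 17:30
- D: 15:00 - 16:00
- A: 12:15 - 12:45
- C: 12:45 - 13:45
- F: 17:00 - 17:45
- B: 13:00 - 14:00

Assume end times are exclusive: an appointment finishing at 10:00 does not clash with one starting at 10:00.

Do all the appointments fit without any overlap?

No

Check each pair: they overlap iff neither finishes before the other starts.
Sorted by start: A, C, B, D, E, F.
C starts exactly when A ends (back-to-back, no overlap) — done with A.
B starts before C ends → C and B overlap.
That's a conflict, so the schedule is not conflict-free.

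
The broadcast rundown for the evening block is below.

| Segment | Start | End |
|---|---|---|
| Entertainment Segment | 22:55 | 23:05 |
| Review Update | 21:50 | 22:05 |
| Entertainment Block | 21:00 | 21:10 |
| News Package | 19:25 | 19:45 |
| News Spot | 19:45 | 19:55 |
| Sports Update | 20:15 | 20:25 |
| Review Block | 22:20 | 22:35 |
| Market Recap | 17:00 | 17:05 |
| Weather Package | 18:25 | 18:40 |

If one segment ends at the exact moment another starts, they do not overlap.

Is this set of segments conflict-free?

Yes

Sorted by start: Market Recap, Weather Package, News Package, News Spot, Sports Update, Entertainment Block, Review Update, Review Block, Entertainment Segment.
Weather Package starts after Market Recap ends — done with Market Recap.
News Package starts after Weather Package ends — done with Weather Package.
News Spot starts exactly when News Package ends (back-to-back, no overlap) — done with News Package.
Sports Update starts after News Spot ends — done with News Spot.
Entertainment Block starts after Sports Update ends — done with Sports Update.
Review Update starts after Entertainment Block ends — done with Entertainment Block.
Review Block starts after Review Update ends — done with Review Update.
Entertainment Segment starts after Review Block ends.
Every pair is clear; the schedule has no overlaps.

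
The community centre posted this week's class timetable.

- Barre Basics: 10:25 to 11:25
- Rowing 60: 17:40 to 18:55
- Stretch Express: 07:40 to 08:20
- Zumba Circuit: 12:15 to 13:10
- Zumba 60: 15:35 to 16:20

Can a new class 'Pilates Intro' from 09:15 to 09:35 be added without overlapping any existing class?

Yes — the slot is free

Stretch Express: ends 08:20 at or before Pilates Intro starts 09:15 → clear.
Barre Basics: starts 10:25 at or after Pilates Intro ends 09:35 → clear.
Zumba Circuit: starts 12:15 at or after Pilates Intro ends 09:35 → clear.
Zumba 60: starts 15:35 at or after Pilates Intro ends 09:35 → clear.
Rowing 60: starts 17:40 at or after Pilates Intro ends 09:35 → clear.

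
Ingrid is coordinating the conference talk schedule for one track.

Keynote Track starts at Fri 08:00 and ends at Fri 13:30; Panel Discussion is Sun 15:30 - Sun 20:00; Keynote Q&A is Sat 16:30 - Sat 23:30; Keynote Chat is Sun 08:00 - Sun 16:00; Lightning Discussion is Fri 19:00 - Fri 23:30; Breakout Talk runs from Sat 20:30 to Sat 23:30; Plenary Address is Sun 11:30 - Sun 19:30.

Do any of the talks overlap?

Yes

Sorted by start: Keynote Track, Lightning Discussion, Keynote Q&A, Breakout Talk, Keynote Chat, Plenary Address, Panel Discussion.
Lightning Discussion starts after Keynote Track ends; Keynote Track is clear from here.
Keynote Q&A starts after Lightning Discussion ends; Lightning Discussion is clear from here.
Breakout Talk starts before Keynote Q&A ends → Keynote Q&A and Breakout Talk overlap.
That's a conflict, so the schedule is not conflict-free.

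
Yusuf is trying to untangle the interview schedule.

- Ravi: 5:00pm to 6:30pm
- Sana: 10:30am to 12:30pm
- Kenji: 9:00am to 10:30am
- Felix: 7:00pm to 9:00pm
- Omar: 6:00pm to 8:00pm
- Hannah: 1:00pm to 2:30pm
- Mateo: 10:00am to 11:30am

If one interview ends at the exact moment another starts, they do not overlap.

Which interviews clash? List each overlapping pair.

Sorted by start: Kenji, Mateo, Sana, Hannah, Ravi, Omar, Felix.
Mateo starts before Kenji ends → Kenji and Mateo overlap.
Sana starts exactly when Kenji ends (back-to-back, no overlap) — done with Kenji.
Sana starts before Mateo ends → Mateo and Sana overlap.
Hannah starts after Mateo ends — done with Mateo.
Hannah starts after Sana ends — done with Sana.
Ravi starts after Hannah ends — done with Hannah.
Omar starts before Ravi ends → Ravi and Omar overlap.
Felix starts after Ravi ends.
Felix starts before Omar ends → Omar and Felix overlap.

Felix & Omar, Kenji & Mateo, Mateo & Sana, Omar & Ravi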